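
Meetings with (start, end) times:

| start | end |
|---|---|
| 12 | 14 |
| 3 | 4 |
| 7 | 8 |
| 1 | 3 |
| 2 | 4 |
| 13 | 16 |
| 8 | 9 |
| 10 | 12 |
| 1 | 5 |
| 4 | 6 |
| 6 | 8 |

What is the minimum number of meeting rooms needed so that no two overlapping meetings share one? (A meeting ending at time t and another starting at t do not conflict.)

3

Count concurrent intervals with a sweep; the peak is the room count.
Events (time:±→running): 1:+→1 1:+→2 2:+→3 … peak 3.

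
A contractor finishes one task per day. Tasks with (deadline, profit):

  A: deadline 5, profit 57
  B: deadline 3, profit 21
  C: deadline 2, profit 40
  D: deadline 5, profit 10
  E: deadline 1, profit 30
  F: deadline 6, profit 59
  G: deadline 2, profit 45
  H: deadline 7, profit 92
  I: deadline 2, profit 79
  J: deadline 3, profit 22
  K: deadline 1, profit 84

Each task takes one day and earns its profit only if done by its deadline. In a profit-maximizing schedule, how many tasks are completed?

By profit: H(d7,92), K(d1,84), I(d2,79), F(d6,59), A(d5,57), G(d2,45), C(d2,40), E(d1,30), J(d3,22), B(d3,21), D(d5,10)
H→slot 7; K→slot 1; I→slot 2; F→slot 6; A→slot 5; G skipped; C skipped; E skipped; J→slot 3; B skipped; D→slot 4.
7 of 11 scheduled.

7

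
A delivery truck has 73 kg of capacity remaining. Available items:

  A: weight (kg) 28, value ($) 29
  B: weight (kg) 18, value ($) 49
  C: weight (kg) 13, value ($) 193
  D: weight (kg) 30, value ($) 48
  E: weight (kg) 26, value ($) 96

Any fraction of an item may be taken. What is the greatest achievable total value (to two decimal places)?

363.60

Order: C (193/13=14.85) > E (96/26=3.69) > B (49/18=2.72) > D (48/30=1.60) > A (29/28=1.04)
Fill: take C (13 @ 193) → take E (26 @ 96) → take B (18 @ 49) → take 16/30 of D → 25.60; 73/73 used.
Total value = 363.60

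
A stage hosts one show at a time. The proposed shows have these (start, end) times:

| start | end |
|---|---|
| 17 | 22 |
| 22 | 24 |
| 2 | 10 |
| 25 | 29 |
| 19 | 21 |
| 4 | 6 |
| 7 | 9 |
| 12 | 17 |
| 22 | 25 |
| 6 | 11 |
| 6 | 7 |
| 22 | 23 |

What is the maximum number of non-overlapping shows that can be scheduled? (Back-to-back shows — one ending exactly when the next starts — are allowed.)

By end time: (4,6), (6,7), (7,9), (2,10), (6,11), (12,17), (19,21), (17,22), (22,23), (22,24), (22,25), (25,29).
Pick (4,6); next start ≥ 6 → (6,7); next start ≥ 7 → (7,9); next start ≥ 9 → (12,17); next start ≥ 17 → (19,21); next start ≥ 21 → (22,23); next start ≥ 23 → (25,29).
Selected 7 shows.

7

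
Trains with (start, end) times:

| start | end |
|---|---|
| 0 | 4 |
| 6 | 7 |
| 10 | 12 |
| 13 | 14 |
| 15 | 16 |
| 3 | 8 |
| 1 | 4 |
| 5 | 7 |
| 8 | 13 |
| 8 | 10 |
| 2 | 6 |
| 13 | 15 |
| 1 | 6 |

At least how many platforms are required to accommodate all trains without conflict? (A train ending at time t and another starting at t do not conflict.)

Events (time:±→running): 0:+→1 1:+→2 1:+→3 2:+→4 3:+→5 … peak 5.

5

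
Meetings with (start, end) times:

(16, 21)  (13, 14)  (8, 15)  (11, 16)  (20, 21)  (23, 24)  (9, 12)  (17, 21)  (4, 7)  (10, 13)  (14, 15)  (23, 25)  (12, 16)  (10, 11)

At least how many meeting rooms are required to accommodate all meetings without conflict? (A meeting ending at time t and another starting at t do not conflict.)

4

Events (time:±→running): 4:+→1 7:-→0 8:+→1 9:+→2 10:+→3 10:+→4 … peak 4.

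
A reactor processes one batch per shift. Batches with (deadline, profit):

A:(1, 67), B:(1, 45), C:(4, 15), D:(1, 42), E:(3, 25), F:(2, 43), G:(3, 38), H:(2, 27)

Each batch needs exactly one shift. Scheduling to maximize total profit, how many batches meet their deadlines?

Profit order: A=67 B=45 F=43 D=42 G=38 H=27 E=25 C=15
Assign: A→slot 1, B skipped, F→slot 2, D skipped, G→slot 3, H skipped, E skipped, C→slot 4.
Slots: [1:A] [2:F] [3:G] [4:C]
4 of 8 scheduled.

4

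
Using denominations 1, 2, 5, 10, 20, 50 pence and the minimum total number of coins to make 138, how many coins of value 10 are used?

138 = 2×50 + 1×20 + 1×10 + 1×5 + 1×2 + 1×1
Count of 10: 1

1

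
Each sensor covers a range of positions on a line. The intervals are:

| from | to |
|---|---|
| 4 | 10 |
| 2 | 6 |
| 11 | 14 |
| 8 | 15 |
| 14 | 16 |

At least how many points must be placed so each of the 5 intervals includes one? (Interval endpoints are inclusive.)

2

Sort by right endpoint; whenever an interval is uncovered, place a point at its right end.
By right end: [2,6]  [4,10]  [11,14]  [8,15]  [14,16]
[2,6] uncovered → point at 6; [11,14] uncovered → point at 14.
Points: 6, 14 (2 total).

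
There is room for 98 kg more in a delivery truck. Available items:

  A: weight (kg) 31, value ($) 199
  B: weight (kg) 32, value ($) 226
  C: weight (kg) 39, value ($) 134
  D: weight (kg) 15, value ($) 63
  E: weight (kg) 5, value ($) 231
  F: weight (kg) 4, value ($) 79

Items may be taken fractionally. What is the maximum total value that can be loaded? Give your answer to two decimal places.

Order: E (231/5=46.20) > F (79/4=19.75) > B (226/32=7.06) > A (199/31=6.42) > D (63/15=4.20) > C (134/39=3.44)
Fill: take E (5 @ 231) → take F (4 @ 79) → take B (32 @ 226) → take A (31 @ 199) → take D (15 @ 63) → take 11/39 of C → 37.79; 98/98 used.
Total value = 835.79

835.79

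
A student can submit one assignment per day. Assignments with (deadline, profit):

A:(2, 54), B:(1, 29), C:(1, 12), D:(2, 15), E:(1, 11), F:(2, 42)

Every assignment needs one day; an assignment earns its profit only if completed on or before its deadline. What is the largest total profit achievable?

96

Profit order: A=54 F=42 B=29 D=15 C=12 E=11
Assign: A→slot 2, F→slot 1, B skipped, D skipped, C skipped, E skipped.
Slots: [1:F] [2:A]
Profit = 42 + 54 = 96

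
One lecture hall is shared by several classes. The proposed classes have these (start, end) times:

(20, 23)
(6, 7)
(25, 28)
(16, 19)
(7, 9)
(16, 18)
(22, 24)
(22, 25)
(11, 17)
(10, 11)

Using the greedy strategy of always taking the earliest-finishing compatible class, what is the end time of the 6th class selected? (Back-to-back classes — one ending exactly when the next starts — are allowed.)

Sorted by end: (6,7)  (7,9)  (10,11)  (11,17)  (16,18)  (16,19)  (20,23)  (22,24)  (22,25)  (25,28)
take (6,7); take (7,9); take (10,11); take (11,17); skip (16,19); take (20,23); skip (22,24); take (25,28).
Selected: (6,7) (7,9) (10,11) (11,17) (20,23) (25,28)

28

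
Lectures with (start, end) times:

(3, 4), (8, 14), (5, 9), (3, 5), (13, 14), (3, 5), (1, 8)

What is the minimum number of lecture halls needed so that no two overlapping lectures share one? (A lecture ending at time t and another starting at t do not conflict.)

starts: [1, 3, 3, 3, 5, 8, 13]
ends:   [4, 5, 5, 8, 9, 14, 14]
s1→1 s3→2 s3→3 s3→4  — peak 4.

4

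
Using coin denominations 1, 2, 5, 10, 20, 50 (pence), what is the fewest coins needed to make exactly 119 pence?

119 = 2×50 + 1×10 + 1×5 + 2×2
Total coins = 2 + 1 + 1 + 2 = 6

6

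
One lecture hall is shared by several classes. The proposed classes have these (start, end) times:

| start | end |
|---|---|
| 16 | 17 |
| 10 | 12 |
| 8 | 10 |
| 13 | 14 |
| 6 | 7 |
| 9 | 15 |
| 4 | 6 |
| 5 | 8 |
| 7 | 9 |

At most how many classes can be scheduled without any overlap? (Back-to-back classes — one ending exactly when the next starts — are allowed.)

Order by finish time; keep every interval that doesn't clash with the previous kept one.
By end time: (4,6), (6,7), (5,8), (7,9), (8,10), (10,12), (13,14), (9,15), (16,17).
Pick (4,6); next start ≥ 6 → (6,7); next start ≥ 7 → (7,9); next start ≥ 9 → (10,12); next start ≥ 12 → (13,14); next start ≥ 14 → (16,17).
Selected 6 classes.

6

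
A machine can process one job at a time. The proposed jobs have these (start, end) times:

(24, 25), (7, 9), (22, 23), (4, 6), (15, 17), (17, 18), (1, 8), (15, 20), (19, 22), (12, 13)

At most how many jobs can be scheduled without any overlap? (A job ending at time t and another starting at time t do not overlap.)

By end time: (4,6), (1,8), (7,9), (12,13), (15,17), (17,18), (15,20), (19,22), (22,23), (24,25).
Pick (4,6); next start ≥ 6 → (7,9); next start ≥ 9 → (12,13); next start ≥ 13 → (15,17); next start ≥ 17 → (17,18); next start ≥ 18 → (19,22); next start ≥ 22 → (22,23); next start ≥ 23 → (24,25).
Selected 8 jobs.

8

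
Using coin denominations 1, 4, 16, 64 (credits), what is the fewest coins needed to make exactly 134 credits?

5

134 − 2×64→6 − 1×4→2 − 2×1→0
Total coins = 2 + 1 + 2 = 5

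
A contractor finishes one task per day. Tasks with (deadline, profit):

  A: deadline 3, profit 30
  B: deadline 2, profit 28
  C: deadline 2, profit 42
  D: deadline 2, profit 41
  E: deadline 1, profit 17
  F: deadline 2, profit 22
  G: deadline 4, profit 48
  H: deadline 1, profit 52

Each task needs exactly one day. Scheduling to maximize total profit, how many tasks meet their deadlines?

4

Sort by profit descending; place each in the latest free slot ≤ its deadline.
By profit: H(d1,52), G(d4,48), C(d2,42), D(d2,41), A(d3,30), B(d2,28), F(d2,22), E(d1,17)
H→slot 1; G→slot 4; C→slot 2; D skipped; A→slot 3; B skipped; F skipped; E skipped.
4 of 8 scheduled.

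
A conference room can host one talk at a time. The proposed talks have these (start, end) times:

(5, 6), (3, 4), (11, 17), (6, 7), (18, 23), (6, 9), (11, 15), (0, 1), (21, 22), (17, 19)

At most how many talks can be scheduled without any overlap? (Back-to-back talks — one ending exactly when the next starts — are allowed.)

Sorted by end: (0,1)  (3,4)  (5,6)  (6,7)  (6,9)  (11,15)  (11,17)  (17,19)  (21,22)  (18,23)
take (0,1); take (3,4); take (5,6); take (6,7); take (11,15); take (17,19); take (21,22); skip (18,23).
Selected 7 talks.

7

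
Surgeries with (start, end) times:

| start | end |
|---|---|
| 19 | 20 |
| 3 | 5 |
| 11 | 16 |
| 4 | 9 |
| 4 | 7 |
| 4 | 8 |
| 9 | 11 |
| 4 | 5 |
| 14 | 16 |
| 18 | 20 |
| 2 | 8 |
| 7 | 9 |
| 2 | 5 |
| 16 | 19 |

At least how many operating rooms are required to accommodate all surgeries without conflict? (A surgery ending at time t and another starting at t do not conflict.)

starts: [2, 2, 3, 4, 4, 4, 4, 7, 9, 11, 14, 16, 18, 19]
ends:   [5, 5, 5, 7, 8, 8, 9, 9, 11, 16, 16, 19, 20, 20]
s2→1 s2→2 s3→3 s4→4 s4→5 s4→6 s4→7  — peak 7.

7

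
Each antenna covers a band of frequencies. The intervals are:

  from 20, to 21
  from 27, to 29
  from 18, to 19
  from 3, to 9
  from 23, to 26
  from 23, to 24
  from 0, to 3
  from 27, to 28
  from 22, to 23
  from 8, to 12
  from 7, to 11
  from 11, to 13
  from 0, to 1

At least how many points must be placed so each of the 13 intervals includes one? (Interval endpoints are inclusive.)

By right end: [0,1]  [0,3]  [3,9]  [7,11]  [8,12]  [11,13]  [18,19]  [20,21]  [22,23]  [23,24]  [23,26]  [27,28]  [27,29]
[0,1] uncovered → point at 1; [3,9] uncovered → point at 9; [11,13] uncovered → point at 13; [18,19] uncovered → point at 19; [20,21] uncovered → point at 21; [22,23] uncovered → point at 23; [27,28] uncovered → point at 28.
Points: 1, 9, 13, 19, 21, 23, 28 (7 total).

7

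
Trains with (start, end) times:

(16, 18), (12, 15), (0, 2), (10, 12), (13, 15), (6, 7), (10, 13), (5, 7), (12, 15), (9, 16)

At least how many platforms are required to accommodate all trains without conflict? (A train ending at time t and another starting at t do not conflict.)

4

starts: [0, 5, 6, 9, 10, 10, 12, 12, 13, 16]
ends:   [2, 7, 7, 12, 13, 15, 15, 15, 16, 18]
s0→1 e2→0 s5→1 s6→2 e7→1 e7→0 s9→1 s10→2 s10→3 e12→2 s12→3 s12→4  — peak 4.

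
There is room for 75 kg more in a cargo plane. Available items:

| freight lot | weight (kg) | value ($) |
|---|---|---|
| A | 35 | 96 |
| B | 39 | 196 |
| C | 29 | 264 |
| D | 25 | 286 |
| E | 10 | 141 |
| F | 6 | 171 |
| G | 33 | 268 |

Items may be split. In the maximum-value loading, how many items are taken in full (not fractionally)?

Sort by value per unit weight and fill in that order.
Ratios (sorted): F 28.50, E 14.10, D 11.44, C 9.10, G 8.12, B 5.03, A 2.74
take F (6 @ 171); take E (10 @ 141); take D (25 @ 286); take C (29 @ 264); take 5/33 of G → 40.61. Capacity used 75/75.
4 item(s) taken whole; one partial (take 5/33 of G).

4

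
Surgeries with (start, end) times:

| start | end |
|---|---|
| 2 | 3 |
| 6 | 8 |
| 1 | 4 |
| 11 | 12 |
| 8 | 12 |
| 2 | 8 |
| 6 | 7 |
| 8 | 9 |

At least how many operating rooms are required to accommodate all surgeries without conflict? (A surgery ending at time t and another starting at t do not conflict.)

The answer is the maximum number of intervals overlapping at any instant.
Events (time:±→running): 1:+→1 2:+→2 2:+→3 … peak 3.

3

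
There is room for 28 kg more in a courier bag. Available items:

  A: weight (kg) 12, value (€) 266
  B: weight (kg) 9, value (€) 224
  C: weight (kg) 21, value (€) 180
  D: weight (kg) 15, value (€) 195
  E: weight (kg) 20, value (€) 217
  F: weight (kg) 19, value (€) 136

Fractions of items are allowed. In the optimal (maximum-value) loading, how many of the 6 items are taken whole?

2

Ratios (sorted): B 24.89, A 22.17, D 13.00, E 10.85, C 8.57, F 7.16
take B (9 @ 224); take A (12 @ 266); take 7/15 of D → 91.00. Capacity used 28/28.
2 item(s) taken whole; one partial (take 7/15 of D).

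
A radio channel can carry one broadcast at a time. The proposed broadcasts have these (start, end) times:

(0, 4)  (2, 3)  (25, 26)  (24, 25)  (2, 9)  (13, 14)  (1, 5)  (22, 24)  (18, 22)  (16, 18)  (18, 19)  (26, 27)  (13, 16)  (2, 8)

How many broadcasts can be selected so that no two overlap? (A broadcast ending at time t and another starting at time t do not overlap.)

8

Sorted by end: (2,3)  (0,4)  (1,5)  (2,8)  (2,9)  (13,14)  (13,16)  (16,18)  (18,19)  (18,22)  (22,24)  (24,25)  (25,26)  (26,27)
take (2,3); skip (1,5); skip (2,8); skip (2,9); take (13,14); take (16,18); take (18,19); take (22,24); take (24,25); take (25,26); take (26,27).
Selected 8 broadcasts.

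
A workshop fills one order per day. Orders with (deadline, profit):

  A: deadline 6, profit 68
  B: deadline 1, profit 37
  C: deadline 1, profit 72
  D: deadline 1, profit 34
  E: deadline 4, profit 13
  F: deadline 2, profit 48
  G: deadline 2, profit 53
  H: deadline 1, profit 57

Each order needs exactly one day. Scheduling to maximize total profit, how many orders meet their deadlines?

Sort by profit descending; place each in the latest free slot ≤ its deadline.
Profit order: C=72 A=68 H=57 G=53 F=48 B=37 D=34 E=13
Assign: C→slot 1, A→slot 6, H skipped, G→slot 2, F skipped, B skipped, D skipped, E→slot 4.
Slots: [1:C] [2:G] [4:E] [6:A]
4 of 8 scheduled.

4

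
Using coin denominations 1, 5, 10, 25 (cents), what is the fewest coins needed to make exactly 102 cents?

6

102 = 4×25 + 2×1
Total coins = 4 + 2 = 6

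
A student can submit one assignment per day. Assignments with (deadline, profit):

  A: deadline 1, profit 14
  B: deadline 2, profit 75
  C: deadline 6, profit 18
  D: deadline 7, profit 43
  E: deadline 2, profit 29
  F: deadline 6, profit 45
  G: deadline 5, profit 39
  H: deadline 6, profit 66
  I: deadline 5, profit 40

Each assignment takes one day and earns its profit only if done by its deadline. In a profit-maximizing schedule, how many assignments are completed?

Take jobs in profit order; each goes to the latest open slot no later than its deadline.
Profit order: B=75 H=66 F=45 D=43 I=40 G=39 E=29 C=18 A=14
Assign: B→slot 2, H→slot 6, F→slot 5, D→slot 7, I→slot 4, G→slot 3, E→slot 1, C skipped, A skipped.
Slots: [1:E] [2:B] [3:G] [4:I] [5:F] [6:H] [7:D]
7 of 9 scheduled.

7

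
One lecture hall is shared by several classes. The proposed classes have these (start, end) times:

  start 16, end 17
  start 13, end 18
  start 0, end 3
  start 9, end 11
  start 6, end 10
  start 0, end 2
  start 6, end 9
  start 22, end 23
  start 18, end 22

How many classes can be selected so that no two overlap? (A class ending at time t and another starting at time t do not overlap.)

6

Sorted by end: (0,2)  (0,3)  (6,9)  (6,10)  (9,11)  (16,17)  (13,18)  (18,22)  (22,23)
take (0,2); take (6,9); take (9,11); take (16,17); take (18,22); take (22,23).
Selected 6 classes.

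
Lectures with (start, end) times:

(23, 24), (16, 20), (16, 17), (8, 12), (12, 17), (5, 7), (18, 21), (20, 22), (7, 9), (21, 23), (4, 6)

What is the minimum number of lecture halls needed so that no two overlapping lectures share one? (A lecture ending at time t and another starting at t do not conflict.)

3

starts: [4, 5, 7, 8, 12, 16, 16, 18, 20, 21, 23]
ends:   [6, 7, 9, 12, 17, 17, 20, 21, 22, 23, 24]
s4→1 s5→2 e6→1 e7→0 s7→1 s8→2 e9→1 e12→0 s12→1 s16→2 s16→3  — peak 3.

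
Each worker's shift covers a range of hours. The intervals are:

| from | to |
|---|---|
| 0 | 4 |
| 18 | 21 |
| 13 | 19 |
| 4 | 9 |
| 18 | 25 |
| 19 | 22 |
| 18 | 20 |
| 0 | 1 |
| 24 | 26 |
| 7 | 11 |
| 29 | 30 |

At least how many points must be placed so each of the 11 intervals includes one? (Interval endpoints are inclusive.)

Process intervals by earliest right end; each time one isn't hit yet, stab at its right endpoint.
By right end: [0,1]  [0,4]  [4,9]  [7,11]  [13,19]  [18,20]  [18,21]  [19,22]  [18,25]  [24,26]  [29,30]
[0,1] uncovered → point at 1; [4,9] uncovered → point at 9; [13,19] uncovered → point at 19; [24,26] uncovered → point at 26; [29,30] uncovered → point at 30.
Points: 1, 9, 19, 26, 30 (5 total).

5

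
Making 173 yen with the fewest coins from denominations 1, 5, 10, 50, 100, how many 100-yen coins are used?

173 − 1×100→73 − 1×50→23 − 2×10→3 − 3×1→0
Count of 100: 1

1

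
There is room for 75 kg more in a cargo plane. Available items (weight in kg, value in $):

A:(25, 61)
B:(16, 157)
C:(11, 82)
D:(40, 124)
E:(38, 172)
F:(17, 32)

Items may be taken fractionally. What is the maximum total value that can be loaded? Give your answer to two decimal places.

442.00

Greedy by value/weight ratio, highest first.
Ratios (sorted): B 9.81, C 7.45, E 4.53, D 3.10, A 2.44, F 1.88
take B (16 @ 157); take C (11 @ 82); take E (38 @ 172); take 10/40 of D → 31.00. Capacity used 75/75.
Total value = 442.00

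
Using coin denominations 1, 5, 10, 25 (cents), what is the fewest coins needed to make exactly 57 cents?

Use the largest denomination that fits, subtract, and repeat.
57 − 2×25→7 − 1×5→2 − 2×1→0
Total coins = 2 + 1 + 2 = 5

5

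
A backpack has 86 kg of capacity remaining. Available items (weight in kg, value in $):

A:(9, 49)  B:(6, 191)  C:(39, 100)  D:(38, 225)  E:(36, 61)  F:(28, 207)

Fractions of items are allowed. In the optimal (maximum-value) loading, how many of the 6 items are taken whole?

Ratios (sorted): B 31.83, F 7.39, D 5.92, A 5.44, C 2.56, E 1.69
take B (6 @ 191); take F (28 @ 207); take D (38 @ 225); take A (9 @ 49); take 5/39 of C → 12.82. Capacity used 86/86.
4 item(s) taken whole; one partial (take 5/39 of C).

4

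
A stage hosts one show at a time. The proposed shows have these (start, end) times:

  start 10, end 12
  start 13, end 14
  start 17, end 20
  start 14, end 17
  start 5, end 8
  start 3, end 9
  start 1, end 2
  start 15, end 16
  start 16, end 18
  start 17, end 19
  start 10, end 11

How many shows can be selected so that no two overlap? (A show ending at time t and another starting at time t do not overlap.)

Order by finish time; keep every interval that doesn't clash with the previous kept one.
Sorted by end: (1,2)  (5,8)  (3,9)  (10,11)  (10,12)  (13,14)  (15,16)  (14,17)  (16,18)  (17,19)  (17,20)
take (1,2); take (5,8); take (10,11); take (13,14); take (15,16); skip (14,17); take (16,18); skip (17,19); skip (17,20).
Selected 6 shows.

6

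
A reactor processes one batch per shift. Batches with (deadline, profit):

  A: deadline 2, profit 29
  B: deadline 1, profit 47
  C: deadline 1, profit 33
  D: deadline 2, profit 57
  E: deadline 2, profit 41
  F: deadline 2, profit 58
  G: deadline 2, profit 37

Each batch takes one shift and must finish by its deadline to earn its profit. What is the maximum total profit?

115

Take jobs in profit order; each goes to the latest open slot no later than its deadline.
Profit order: F=58 D=57 B=47 E=41 G=37 C=33 A=29
Assign: F→slot 2, D→slot 1, B skipped, E skipped, G skipped, C skipped, A skipped.
Slots: [1:D] [2:F]
Profit = 57 + 58 = 115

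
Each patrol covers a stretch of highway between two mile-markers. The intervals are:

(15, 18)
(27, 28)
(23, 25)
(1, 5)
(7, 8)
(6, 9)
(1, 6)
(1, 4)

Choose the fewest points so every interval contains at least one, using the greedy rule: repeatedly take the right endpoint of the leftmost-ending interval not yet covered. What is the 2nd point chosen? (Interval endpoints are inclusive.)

Process intervals by earliest right end; each time one isn't hit yet, stab at its right endpoint.
Sorted: [1,4] [1,5] [1,6] [7,8] [6,9] [15,18] [23,25] [27,28]
{[1,4],[1,5],[1,6]} hit by 4; {[7,8],[6,9]} hit by 8; {[15,18]} hit by 18; {[23,25]} hit by 25; {[27,28]} hit by 28.
Points: 4, 8, 18, 25, 28 (5 total).

8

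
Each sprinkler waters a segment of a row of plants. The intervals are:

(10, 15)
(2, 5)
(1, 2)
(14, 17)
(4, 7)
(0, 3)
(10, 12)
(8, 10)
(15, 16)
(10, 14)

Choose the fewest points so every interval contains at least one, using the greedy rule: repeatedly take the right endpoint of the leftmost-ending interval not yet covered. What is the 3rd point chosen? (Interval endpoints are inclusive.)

Sorted: [1,2] [0,3] [2,5] [4,7] [8,10] [10,12] [10,14] [10,15] [15,16] [14,17]
{[1,2],[0,3],[2,5]} hit by 2; {[4,7]} hit by 7; {[8,10],[10,12],[10,14],[10,15]} hit by 10; {[15,16],[14,17]} hit by 16.
Points: 2, 7, 10, 16 (4 total).

10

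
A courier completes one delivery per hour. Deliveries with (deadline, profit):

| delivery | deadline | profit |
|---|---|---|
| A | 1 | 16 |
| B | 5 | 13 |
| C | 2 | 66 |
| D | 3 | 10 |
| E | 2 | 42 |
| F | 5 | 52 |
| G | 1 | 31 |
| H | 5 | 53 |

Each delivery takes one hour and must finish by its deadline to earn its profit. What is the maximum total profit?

Profit order: C=66 H=53 F=52 E=42 G=31 A=16 B=13 D=10
Assign: C→slot 2, H→slot 5, F→slot 4, E→slot 1, G skipped, A skipped, B→slot 3, D skipped.
Slots: [1:E] [2:C] [3:B] [4:F] [5:H]
Profit = 42 + 66 + 13 + 52 + 53 = 226

226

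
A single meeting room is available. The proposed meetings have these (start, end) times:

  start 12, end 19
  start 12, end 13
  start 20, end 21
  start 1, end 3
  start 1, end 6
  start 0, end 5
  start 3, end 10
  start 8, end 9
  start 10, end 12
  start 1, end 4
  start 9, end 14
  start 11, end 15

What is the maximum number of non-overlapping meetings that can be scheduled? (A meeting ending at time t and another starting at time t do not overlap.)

Order by finish time; keep every interval that doesn't clash with the previous kept one.
Sorted by end: (1,3)  (1,4)  (0,5)  (1,6)  (8,9)  (3,10)  (10,12)  (12,13)  (9,14)  (11,15)  (12,19)  (20,21)
take (1,3); take (8,9); take (10,12); take (12,13); skip (11,15); skip (12,19); take (20,21).
Selected 5 meetings.

5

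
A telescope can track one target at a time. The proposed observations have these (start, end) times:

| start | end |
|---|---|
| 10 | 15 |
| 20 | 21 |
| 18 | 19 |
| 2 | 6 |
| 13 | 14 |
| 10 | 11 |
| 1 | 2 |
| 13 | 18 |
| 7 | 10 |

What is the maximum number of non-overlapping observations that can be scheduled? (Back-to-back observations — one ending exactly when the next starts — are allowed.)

Greedy by earliest finish: after sorting by end time, pick each interval compatible with the last pick.
Sorted by end: (1,2)  (2,6)  (7,10)  (10,11)  (13,14)  (10,15)  (13,18)  (18,19)  (20,21)
take (1,2); take (2,6); take (7,10); take (10,11); take (13,14); skip (10,15); take (18,19); take (20,21).
Selected 7 observations.

7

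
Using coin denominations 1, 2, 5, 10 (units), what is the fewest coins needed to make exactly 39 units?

6

39 = 3×10 + 1×5 + 2×2
Total coins = 3 + 1 + 2 = 6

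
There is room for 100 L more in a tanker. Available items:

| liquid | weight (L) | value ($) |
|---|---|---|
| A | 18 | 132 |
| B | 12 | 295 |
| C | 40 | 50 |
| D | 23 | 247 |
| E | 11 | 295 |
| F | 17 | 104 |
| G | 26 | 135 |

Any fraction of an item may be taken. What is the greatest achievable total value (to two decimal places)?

1171.65

Sort by value per unit weight and fill in that order.
Ratios (sorted): E 26.82, B 24.58, D 10.74, A 7.33, F 6.12, G 5.19, C 1.25
take E (11 @ 295); take B (12 @ 295); take D (23 @ 247); take A (18 @ 132); take F (17 @ 104); take 19/26 of G → 98.65. Capacity used 100/100.
Total value = 1171.65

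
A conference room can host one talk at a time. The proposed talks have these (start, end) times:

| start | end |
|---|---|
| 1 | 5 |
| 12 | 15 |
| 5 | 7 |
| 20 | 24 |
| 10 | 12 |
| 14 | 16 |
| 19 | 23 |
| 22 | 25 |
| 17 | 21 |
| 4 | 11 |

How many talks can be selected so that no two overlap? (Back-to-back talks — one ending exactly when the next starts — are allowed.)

6

Sort by end time and greedily take each interval whose start is ≥ the last chosen end.
Sorted by end: (1,5)  (5,7)  (4,11)  (10,12)  (12,15)  (14,16)  (17,21)  (19,23)  (20,24)  (22,25)
take (1,5); take (5,7); take (10,12); take (12,15); take (17,21); skip (19,23); take (22,25).
Selected 6 talks.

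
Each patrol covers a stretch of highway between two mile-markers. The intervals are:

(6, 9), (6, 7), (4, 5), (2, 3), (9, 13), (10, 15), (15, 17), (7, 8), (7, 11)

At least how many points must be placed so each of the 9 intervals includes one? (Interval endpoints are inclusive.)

Sort by right endpoint; whenever an interval is uncovered, place a point at its right end.
Sorted: [2,3] [4,5] [6,7] [7,8] [6,9] [7,11] [9,13] [10,15] [15,17]
{[2,3]} hit by 3; {[4,5]} hit by 5; {[6,7],[7,8],[6,9],[7,11]} hit by 7; {[9,13],[10,15]} hit by 13; {[15,17]} hit by 17.
Points: 3, 5, 7, 13, 17 (5 total).

5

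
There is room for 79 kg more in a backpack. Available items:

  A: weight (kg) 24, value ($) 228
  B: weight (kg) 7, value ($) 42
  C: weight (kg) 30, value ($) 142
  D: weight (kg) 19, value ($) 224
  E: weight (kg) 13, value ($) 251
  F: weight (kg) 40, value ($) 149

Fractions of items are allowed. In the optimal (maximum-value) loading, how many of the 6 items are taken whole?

Order: E (251/13=19.31) > D (224/19=11.79) > A (228/24=9.50) > B (42/7=6.00) > C (142/30=4.73) > F (149/40=3.73)
Fill: take E (13 @ 251) → take D (19 @ 224) → take A (24 @ 228) → take B (7 @ 42) → take 16/30 of C → 75.73; 79/79 used.
4 item(s) taken whole; one partial (take 16/30 of C).

4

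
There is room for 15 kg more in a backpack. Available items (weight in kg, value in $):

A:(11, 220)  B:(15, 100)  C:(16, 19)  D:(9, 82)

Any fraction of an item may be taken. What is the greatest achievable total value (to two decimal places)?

256.44

Sort by value per unit weight and fill in that order.
Order: A (220/11=20.00) > D (82/9=9.11) > B (100/15=6.67) > C (19/16=1.19)
Fill: take A (11 @ 220) → take 4/9 of D → 36.44; 15/15 used.
Total value = 256.44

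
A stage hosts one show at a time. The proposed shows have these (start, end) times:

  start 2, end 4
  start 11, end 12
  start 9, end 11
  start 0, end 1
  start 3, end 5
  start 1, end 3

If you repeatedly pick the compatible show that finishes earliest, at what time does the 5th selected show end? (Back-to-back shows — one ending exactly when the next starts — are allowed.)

12

Greedy by earliest finish: after sorting by end time, pick each interval compatible with the last pick.
By end time: (0,1), (1,3), (2,4), (3,5), (9,11), (11,12).
Pick (0,1); next start ≥ 1 → (1,3); next start ≥ 3 → (3,5); next start ≥ 5 → (9,11); next start ≥ 11 → (11,12).
Selected: (0,1) (1,3) (3,5) (9,11) (11,12)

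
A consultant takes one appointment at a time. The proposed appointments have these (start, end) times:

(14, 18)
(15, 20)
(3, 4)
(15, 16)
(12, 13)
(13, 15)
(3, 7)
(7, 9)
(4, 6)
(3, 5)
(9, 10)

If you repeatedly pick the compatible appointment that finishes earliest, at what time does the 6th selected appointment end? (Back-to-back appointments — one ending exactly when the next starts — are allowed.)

15

Order by finish time; keep every interval that doesn't clash with the previous kept one.
Sorted by end: (3,4)  (3,5)  (4,6)  (3,7)  (7,9)  (9,10)  (12,13)  (13,15)  (15,16)  (14,18)  (15,20)
take (3,4); skip (3,5); take (4,6); take (7,9); take (9,10); take (12,13); take (13,15); take (15,16).
Selected: (3,4) (4,6) (7,9) (9,10) (12,13) (13,15) (15,16)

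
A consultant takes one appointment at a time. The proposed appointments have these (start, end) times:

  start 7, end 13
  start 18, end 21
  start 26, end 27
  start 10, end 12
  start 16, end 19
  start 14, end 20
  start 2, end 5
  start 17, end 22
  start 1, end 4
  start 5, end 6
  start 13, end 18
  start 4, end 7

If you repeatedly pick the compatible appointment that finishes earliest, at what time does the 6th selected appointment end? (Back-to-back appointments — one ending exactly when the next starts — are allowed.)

Sorted by end: (1,4)  (2,5)  (5,6)  (4,7)  (10,12)  (7,13)  (13,18)  (16,19)  (14,20)  (18,21)  (17,22)  (26,27)
take (1,4); take (5,6); take (10,12); take (13,18); take (18,21); skip (17,22); take (26,27).
Selected: (1,4) (5,6) (10,12) (13,18) (18,21) (26,27)

27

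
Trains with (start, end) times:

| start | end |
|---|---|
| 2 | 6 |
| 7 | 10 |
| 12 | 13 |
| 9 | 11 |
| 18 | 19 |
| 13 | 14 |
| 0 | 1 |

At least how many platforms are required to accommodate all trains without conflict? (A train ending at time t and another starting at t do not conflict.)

2

starts: [0, 2, 7, 9, 12, 13, 18]
ends:   [1, 6, 10, 11, 13, 14, 19]
s0→1 e1→0 s2→1 e6→0 s7→1 s9→2  — peak 2.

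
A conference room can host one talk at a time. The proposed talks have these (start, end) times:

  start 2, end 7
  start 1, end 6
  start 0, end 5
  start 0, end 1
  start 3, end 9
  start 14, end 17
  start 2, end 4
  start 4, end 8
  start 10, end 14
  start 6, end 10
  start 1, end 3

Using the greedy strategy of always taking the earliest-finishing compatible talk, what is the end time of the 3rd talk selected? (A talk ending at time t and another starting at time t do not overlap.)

Sorted by end: (0,1)  (1,3)  (2,4)  (0,5)  (1,6)  (2,7)  (4,8)  (3,9)  (6,10)  (10,14)  (14,17)
take (0,1); take (1,3); skip (2,7); take (4,8); skip (6,10); take (10,14); take (14,17).
Selected: (0,1) (1,3) (4,8) (10,14) (14,17)

8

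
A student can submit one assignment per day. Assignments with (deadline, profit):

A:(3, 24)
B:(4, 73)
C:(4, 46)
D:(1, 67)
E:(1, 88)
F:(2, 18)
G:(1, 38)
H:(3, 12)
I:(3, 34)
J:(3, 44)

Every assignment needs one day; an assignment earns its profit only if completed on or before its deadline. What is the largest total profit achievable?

Take jobs in profit order; each goes to the latest open slot no later than its deadline.
Profit order: E=88 B=73 D=67 C=46 J=44 G=38 I=34 A=24 F=18 H=12
Assign: E→slot 1, B→slot 4, D skipped, C→slot 3, J→slot 2, G skipped, I skipped, A skipped, F skipped, H skipped.
Slots: [1:E] [2:J] [3:C] [4:B]
Profit = 88 + 44 + 46 + 73 = 251

251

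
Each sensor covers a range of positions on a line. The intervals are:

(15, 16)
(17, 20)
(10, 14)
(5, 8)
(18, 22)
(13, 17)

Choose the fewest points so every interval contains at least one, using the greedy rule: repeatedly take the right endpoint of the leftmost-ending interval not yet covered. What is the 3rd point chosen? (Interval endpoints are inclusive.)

Sort by right endpoint; whenever an interval is uncovered, place a point at its right end.
Sorted: [5,8] [10,14] [15,16] [13,17] [17,20] [18,22]
{[5,8]} hit by 8; {[10,14]} hit by 14; {[15,16],[13,17]} hit by 16; {[17,20],[18,22]} hit by 20.
Points: 8, 14, 16, 20 (4 total).

16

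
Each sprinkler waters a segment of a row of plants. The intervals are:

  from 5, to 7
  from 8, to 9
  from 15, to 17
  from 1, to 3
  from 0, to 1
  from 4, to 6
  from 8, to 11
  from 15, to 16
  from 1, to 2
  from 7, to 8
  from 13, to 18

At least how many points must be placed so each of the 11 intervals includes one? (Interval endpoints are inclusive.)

4

Sorted: [0,1] [1,2] [1,3] [4,6] [5,7] [7,8] [8,9] [8,11] [15,16] [15,17] [13,18]
{[0,1],[1,2],[1,3]} hit by 1; {[4,6],[5,7]} hit by 6; {[7,8],[8,9],[8,11]} hit by 8; {[15,16],[15,17],[13,18]} hit by 16.
Points: 1, 6, 8, 16 (4 total).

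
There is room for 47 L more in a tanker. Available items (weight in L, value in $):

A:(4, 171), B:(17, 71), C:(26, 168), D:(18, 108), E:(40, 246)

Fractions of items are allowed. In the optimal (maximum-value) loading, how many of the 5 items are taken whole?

Order: A (171/4=42.75) > C (168/26=6.46) > E (246/40=6.15) > D (108/18=6.00) > B (71/17=4.18)
Fill: take A (4 @ 171) → take C (26 @ 168) → take 17/40 of E → 104.55; 47/47 used.
2 item(s) taken whole; one partial (take 17/40 of E).

2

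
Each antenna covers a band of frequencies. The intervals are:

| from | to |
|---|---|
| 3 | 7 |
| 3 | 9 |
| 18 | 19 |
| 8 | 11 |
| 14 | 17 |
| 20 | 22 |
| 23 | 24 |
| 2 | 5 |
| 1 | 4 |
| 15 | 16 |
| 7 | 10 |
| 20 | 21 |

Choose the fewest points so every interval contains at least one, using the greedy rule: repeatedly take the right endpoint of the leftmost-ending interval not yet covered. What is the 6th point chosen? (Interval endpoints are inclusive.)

24

Sort by right endpoint; whenever an interval is uncovered, place a point at its right end.
By right end: [1,4]  [2,5]  [3,7]  [3,9]  [7,10]  [8,11]  [15,16]  [14,17]  [18,19]  [20,21]  [20,22]  [23,24]
[1,4] uncovered → point at 4; [7,10] uncovered → point at 10; [15,16] uncovered → point at 16; [18,19] uncovered → point at 19; [20,21] uncovered → point at 21; [23,24] uncovered → point at 24.
Points: 4, 10, 16, 19, 21, 24 (6 total).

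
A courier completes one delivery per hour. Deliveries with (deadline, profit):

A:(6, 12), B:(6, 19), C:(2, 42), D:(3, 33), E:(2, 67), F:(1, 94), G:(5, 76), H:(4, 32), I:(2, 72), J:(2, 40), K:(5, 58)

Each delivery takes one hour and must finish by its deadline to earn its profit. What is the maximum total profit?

Sort by profit descending; place each in the latest free slot ≤ its deadline.
Profit order: F=94 G=76 I=72 E=67 K=58 C=42 J=40 D=33 H=32 B=19 A=12
Assign: F→slot 1, G→slot 5, I→slot 2, E skipped, K→slot 4, C skipped, J skipped, D→slot 3, H skipped, B→slot 6, A skipped.
Slots: [1:F] [2:I] [3:D] [4:K] [5:G] [6:B]
Profit = 94 + 72 + 33 + 58 + 76 + 19 = 352

352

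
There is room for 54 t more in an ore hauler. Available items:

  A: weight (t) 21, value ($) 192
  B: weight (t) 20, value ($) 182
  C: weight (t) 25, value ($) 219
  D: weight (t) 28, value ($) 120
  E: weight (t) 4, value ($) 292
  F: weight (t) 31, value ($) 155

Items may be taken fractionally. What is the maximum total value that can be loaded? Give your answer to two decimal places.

Greedy by value/weight ratio, highest first.
Ratios (sorted): E 73.00, A 9.14, B 9.10, C 8.76, F 5.00, D 4.29
take E (4 @ 292); take A (21 @ 192); take B (20 @ 182); take 9/25 of C → 78.84. Capacity used 54/54.
Total value = 744.84

744.84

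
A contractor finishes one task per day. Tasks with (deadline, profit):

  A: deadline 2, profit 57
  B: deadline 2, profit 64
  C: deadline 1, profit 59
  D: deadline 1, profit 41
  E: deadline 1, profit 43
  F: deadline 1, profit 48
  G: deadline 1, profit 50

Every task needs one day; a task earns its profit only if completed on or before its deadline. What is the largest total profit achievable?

Take jobs in profit order; each goes to the latest open slot no later than its deadline.
By profit: B(d2,64), C(d1,59), A(d2,57), G(d1,50), F(d1,48), E(d1,43), D(d1,41)
B→slot 2; C→slot 1; A skipped; G skipped; F skipped; E skipped; D skipped.
Profit = 59 + 64 = 123

123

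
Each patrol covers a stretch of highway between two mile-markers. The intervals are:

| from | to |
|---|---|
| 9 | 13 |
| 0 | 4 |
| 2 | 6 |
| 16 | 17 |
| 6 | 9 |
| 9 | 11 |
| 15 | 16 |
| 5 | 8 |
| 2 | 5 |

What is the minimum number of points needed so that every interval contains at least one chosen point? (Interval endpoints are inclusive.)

4

Sort by right endpoint; whenever an interval is uncovered, place a point at its right end.
By right end: [0,4]  [2,5]  [2,6]  [5,8]  [6,9]  [9,11]  [9,13]  [15,16]  [16,17]
[0,4] uncovered → point at 4; [5,8] uncovered → point at 8; [9,11] uncovered → point at 11; [15,16] uncovered → point at 16.
Points: 4, 8, 11, 16 (4 total).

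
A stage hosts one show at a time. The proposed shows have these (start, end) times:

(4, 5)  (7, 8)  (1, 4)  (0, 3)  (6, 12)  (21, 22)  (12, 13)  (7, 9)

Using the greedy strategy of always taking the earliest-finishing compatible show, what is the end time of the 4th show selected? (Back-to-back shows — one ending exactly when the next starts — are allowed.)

By end time: (0,3), (1,4), (4,5), (7,8), (7,9), (6,12), (12,13), (21,22).
Pick (0,3); next start ≥ 3 → (4,5); next start ≥ 5 → (7,8); next start ≥ 8 → (12,13); next start ≥ 13 → (21,22).
Selected: (0,3) (4,5) (7,8) (12,13) (21,22)

13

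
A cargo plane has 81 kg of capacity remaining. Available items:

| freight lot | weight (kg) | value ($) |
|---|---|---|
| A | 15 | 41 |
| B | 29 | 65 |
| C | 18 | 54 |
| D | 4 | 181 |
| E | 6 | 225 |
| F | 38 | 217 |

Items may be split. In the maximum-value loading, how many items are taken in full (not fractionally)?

5

Sort by value per unit weight and fill in that order.
Order: D (181/4=45.25) > E (225/6=37.50) > F (217/38=5.71) > C (54/18=3.00) > A (41/15=2.73) > B (65/29=2.24)
Fill: take D (4 @ 181) → take E (6 @ 225) → take F (38 @ 217) → take C (18 @ 54) → take A (15 @ 41); 81/81 used.
5 item(s) taken whole.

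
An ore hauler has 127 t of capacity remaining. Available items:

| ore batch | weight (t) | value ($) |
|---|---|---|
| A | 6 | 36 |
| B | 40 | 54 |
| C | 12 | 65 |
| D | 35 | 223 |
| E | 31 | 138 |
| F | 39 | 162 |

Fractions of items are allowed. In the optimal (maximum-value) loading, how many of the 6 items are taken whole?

5

Order: D (223/35=6.37) > A (36/6=6.00) > C (65/12=5.42) > E (138/31=4.45) > F (162/39=4.15) > B (54/40=1.35)
Fill: take D (35 @ 223) → take A (6 @ 36) → take C (12 @ 65) → take E (31 @ 138) → take F (39 @ 162) → take 4/40 of B → 5.40; 127/127 used.
5 item(s) taken whole; one partial (take 4/40 of B).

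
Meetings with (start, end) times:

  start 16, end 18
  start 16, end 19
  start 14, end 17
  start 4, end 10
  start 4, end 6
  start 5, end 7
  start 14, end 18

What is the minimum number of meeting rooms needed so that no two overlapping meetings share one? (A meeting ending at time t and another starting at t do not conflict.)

4

Count concurrent intervals with a sweep; the peak is the room count.
Events (time:±→running): 4:+→1 4:+→2 5:+→3 6:-→2 7:-→1 10:-→0 14:+→1 14:+→2 16:+→3 16:+→4 … peak 4.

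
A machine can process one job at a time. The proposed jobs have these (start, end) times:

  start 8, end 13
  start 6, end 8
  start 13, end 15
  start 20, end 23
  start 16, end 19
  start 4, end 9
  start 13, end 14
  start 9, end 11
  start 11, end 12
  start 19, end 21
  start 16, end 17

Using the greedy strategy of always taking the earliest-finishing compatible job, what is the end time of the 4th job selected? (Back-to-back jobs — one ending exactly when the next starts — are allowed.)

Sorted by end: (6,8)  (4,9)  (9,11)  (11,12)  (8,13)  (13,14)  (13,15)  (16,17)  (16,19)  (19,21)  (20,23)
take (6,8); skip (4,9); take (9,11); take (11,12); skip (8,13); take (13,14); skip (13,15); take (16,17); skip (16,19); take (19,21); skip (20,23).
Selected: (6,8) (9,11) (11,12) (13,14) (16,17) (19,21)

14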